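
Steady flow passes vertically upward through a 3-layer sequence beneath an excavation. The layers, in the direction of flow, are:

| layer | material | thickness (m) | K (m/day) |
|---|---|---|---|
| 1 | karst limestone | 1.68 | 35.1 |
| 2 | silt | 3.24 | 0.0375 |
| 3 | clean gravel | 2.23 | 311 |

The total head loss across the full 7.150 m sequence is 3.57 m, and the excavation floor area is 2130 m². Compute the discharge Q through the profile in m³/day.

88.0

Flow is perpendicular to layering, so the layers act in series and the equivalent K is the thickness-weighted harmonic mean.
Total thickness L = 1.68 + 3.24 + 2.23 = 7.150 m.
Σ(b_i/K_i) = 1.68/35.1 + 3.24/0.0375 + 2.23/311 = 86.46 d.
K_eq = L / Σ(b_i/K_i) = 7.150 / 86.46 = 0.08270 m/day.
Q = K_eq · A · (Δh/L) = 0.08270 × 2130 × (3.57/7.150) = 87.95 m³/day.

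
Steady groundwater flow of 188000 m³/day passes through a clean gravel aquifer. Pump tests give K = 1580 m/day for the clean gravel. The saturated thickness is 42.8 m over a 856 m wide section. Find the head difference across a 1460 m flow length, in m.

Cross-sectional area A = 856 × 42.8 = 36637 m².
From Q = K·A·i, i = Q / (K·A) = 188000 / (1580 × 36637) = 0.003248.
Head loss Δh = i · L = 0.003248 × 1460 = 4.742 m.

4.74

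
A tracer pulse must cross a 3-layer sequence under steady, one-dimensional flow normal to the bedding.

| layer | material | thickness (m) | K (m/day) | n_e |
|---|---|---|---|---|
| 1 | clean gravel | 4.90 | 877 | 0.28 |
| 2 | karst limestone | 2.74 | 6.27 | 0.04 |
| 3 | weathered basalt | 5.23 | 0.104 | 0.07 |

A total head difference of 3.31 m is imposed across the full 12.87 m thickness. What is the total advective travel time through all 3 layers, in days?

28.3

With flow normal to the layers, continuity requires the same specific discharge q through every layer.
Σ(b_i/K_i) = 4.90/877 + 2.74/6.27 + 5.23/0.104 = 50.73 d.
q = Δh / Σ(b_i/K_i) = 3.31 / 50.73 = 0.06525 m/day.
In each layer the seepage velocity is v_i = q/n_i, so the layer transit time is t_i = b_i·n_i / q:
  layer 1 (clean gravel): t_1 = 4.90 × 0.28 / 0.06525 = 21.03 d
  layer 2 (karst limestone): t_2 = 2.74 × 0.04 / 0.06525 = 1.680 d
  layer 3 (weathered basalt): t_3 = 5.23 × 0.07 / 0.06525 = 5.611 d
Total t = Σ t_i = 28.32 days.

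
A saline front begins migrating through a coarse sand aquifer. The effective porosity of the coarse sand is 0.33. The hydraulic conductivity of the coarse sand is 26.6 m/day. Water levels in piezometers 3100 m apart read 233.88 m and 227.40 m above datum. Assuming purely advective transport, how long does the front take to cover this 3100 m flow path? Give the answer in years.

Hydraulic gradient i = (233.88 − 227.40) / 3100 = 6.48 / 3100 = 0.002090.
Darcy flux q = K · i = 26.60 × 0.002090 = 0.05560 m/day.
Seepage velocity v = q / n_e = 0.05560 / 0.33 = 0.1685 m/day.
Travel time t = L / v = 3100 / 0.1685 = 18398 days = 50.37 years.

50.4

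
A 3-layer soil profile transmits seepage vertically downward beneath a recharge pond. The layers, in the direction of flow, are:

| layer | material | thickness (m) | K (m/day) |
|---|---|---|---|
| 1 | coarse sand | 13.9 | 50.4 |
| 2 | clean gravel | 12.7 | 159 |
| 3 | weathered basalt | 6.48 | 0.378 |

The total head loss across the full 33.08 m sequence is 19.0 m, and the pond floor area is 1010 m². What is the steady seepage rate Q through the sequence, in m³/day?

Flow is perpendicular to layering, so the layers act in series and the equivalent K is the thickness-weighted harmonic mean.
Total thickness L = 13.9 + 12.7 + 6.48 = 33.08 m.
Σ(b_i/K_i) = 13.9/50.4 + 12.7/159 + 6.48/0.378 = 17.50 d.
K_eq = L / Σ(b_i/K_i) = 33.08 / 17.50 = 1.890 m/day.
Q = K_eq · A · (Δh/L) = 1.890 × 1010 × (19.0/33.08) = 1097 m³/day.

1100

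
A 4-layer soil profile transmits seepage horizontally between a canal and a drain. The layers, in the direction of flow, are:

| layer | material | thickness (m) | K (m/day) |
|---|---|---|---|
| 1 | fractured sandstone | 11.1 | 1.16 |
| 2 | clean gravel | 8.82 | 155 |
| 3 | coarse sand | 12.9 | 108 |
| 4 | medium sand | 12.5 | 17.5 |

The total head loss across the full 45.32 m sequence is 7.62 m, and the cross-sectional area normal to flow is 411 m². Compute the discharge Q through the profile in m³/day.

Flow is perpendicular to layering, so the layers act in series and the equivalent K is the thickness-weighted harmonic mean.
Total thickness L = 11.1 + 8.82 + 12.9 + 12.5 = 45.32 m.
Σ(b_i/K_i) = 11.1/1.16 + 8.82/155 + 12.9/108 + 12.5/17.5 = 10.46 d.
K_eq = L / Σ(b_i/K_i) = 45.32 / 10.46 = 4.333 m/day.
Q = K_eq · A · (Δh/L) = 4.333 × 411 × (7.62/45.32) = 299.4 m³/day.

299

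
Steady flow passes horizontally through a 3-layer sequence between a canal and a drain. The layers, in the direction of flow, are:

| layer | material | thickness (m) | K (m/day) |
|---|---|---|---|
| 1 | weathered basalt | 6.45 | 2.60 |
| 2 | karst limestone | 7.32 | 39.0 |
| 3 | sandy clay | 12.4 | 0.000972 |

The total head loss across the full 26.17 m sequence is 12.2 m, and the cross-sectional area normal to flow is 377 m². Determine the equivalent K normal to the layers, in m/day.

0.00205

Flow is perpendicular to layering, so the layers act in series and the equivalent K is the thickness-weighted harmonic mean.
Total thickness L = 6.45 + 7.32 + 12.4 = 26.17 m.
Σ(b_i/K_i) = 6.45/2.60 + 7.32/39.0 + 12.4/0.000972 = 12760 d.
K_eq = L / Σ(b_i/K_i) = 26.17 / 12760 = 0.002051 m/day.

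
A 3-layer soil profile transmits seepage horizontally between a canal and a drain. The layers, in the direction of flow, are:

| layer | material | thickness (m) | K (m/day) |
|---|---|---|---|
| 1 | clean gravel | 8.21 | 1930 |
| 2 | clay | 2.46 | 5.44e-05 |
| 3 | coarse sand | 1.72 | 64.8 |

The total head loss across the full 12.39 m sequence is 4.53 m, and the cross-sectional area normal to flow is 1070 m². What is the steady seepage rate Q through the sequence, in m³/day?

Flow is perpendicular to layering, so the layers act in series and the equivalent K is the thickness-weighted harmonic mean.
Total thickness L = 8.21 + 2.46 + 1.72 = 12.39 m.
Σ(b_i/K_i) = 8.21/1930 + 2.46/5.44e-05 + 1.72/64.8 = 45221 d.
K_eq = L / Σ(b_i/K_i) = 12.39 / 45221 = 0.0002740 m/day.
Q = K_eq · A · (Δh/L) = 0.0002740 × 1070 × (4.53/12.39) = 0.1072 m³/day.

0.107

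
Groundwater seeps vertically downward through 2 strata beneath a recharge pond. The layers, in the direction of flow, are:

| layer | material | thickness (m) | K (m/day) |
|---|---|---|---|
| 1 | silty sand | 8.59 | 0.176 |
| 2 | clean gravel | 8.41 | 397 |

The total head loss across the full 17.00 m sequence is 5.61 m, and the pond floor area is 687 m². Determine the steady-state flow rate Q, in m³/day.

Flow is perpendicular to layering, so the layers act in series and the equivalent K is the thickness-weighted harmonic mean.
Total thickness L = 8.59 + 8.41 = 17.00 m.
Σ(b_i/K_i) = 8.59/0.176 + 8.41/397 = 48.83 d.
K_eq = L / Σ(b_i/K_i) = 17.00 / 48.83 = 0.3482 m/day.
Q = K_eq · A · (Δh/L) = 0.3482 × 687 × (5.61/17.00) = 78.93 m³/day.

78.9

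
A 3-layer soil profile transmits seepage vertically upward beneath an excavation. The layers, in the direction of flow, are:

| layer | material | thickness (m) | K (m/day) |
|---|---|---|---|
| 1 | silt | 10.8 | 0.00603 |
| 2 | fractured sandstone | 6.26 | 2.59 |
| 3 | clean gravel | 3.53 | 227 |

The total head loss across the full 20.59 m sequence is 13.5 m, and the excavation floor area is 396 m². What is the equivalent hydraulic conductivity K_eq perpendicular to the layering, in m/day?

Flow is perpendicular to layering, so the layers act in series and the equivalent K is the thickness-weighted harmonic mean.
Total thickness L = 10.8 + 6.26 + 3.53 = 20.59 m.
Σ(b_i/K_i) = 10.8/0.00603 + 6.26/2.59 + 3.53/227 = 1793 d.
K_eq = L / Σ(b_i/K_i) = 20.59 / 1793 = 0.01148 m/day.

0.0115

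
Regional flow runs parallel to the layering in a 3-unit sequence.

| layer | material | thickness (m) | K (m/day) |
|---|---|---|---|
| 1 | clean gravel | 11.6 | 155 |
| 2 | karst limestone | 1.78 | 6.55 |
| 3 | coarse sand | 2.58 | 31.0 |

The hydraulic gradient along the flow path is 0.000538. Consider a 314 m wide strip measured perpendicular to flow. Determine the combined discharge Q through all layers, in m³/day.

Flow is parallel to layering, so each bed carries its own Darcy discharge and the transmissivities add.
Σ(K_i·b_i) = 155×11.6 + 6.55×1.78 + 31.0×2.58 = 1890 m²/day.
Hydraulic gradient i = 0.000538.
Q = Σ(K_i·b_i) · W · i = 1890 × 314 × 0.0005380 = 319.2 m³/day.

319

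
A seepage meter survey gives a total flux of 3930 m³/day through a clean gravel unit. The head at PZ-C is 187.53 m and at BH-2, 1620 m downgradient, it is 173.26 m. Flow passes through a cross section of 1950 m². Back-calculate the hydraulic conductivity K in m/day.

229

Hydraulic gradient i = (187.53 − 173.26) / 1620 = 14.27 / 1620 = 0.008809.
From Q = K·A·i, K = Q / (A·i) = 3930 / (1950 × 0.008809) = 228.8 m/day.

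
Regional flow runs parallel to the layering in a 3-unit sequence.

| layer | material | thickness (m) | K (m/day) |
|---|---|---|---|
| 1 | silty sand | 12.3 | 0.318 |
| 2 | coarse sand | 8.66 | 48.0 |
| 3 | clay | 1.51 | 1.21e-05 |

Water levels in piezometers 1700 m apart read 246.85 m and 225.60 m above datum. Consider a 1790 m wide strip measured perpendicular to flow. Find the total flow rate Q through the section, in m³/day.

9390

Flow is parallel to layering, so each bed carries its own Darcy discharge and the transmissivities add.
Σ(K_i·b_i) = 0.318×12.3 + 48.0×8.66 + 1.21e-05×1.51 = 419.6 m²/day.
Hydraulic gradient i = (246.85 − 225.60) / 1700 = 21.25 / 1700 = 0.01250.
Q = Σ(K_i·b_i) · W · i = 419.6 × 1790 × 0.01250 = 9388 m³/day.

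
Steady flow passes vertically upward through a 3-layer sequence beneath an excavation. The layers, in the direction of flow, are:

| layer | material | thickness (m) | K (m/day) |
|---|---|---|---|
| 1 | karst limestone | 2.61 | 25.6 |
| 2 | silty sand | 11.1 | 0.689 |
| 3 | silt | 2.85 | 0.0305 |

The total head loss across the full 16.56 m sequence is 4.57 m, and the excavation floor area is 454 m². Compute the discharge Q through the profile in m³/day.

18.9

Flow is perpendicular to layering, so the layers act in series and the equivalent K is the thickness-weighted harmonic mean.
Total thickness L = 2.61 + 11.1 + 2.85 = 16.56 m.
Σ(b_i/K_i) = 2.61/25.6 + 11.1/0.689 + 2.85/0.0305 = 109.7 d.
K_eq = L / Σ(b_i/K_i) = 16.56 / 109.7 = 0.1510 m/day.
Q = K_eq · A · (Δh/L) = 0.1510 × 454 × (4.57/16.56) = 18.92 m³/day.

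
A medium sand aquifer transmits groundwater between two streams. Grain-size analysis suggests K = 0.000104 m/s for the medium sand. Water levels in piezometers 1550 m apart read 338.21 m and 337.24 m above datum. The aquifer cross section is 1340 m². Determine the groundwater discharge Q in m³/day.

7.54

Convert K: 0.000104 m/s × 86400 = 8.986 m/day.
Hydraulic gradient i = (338.21 − 337.24) / 1550 = 0.97 / 1550 = 0.0006258.
Darcy's law: Q = K · A · i = 8.986 × 1340 × 0.0006258 = 7.535 m³/day.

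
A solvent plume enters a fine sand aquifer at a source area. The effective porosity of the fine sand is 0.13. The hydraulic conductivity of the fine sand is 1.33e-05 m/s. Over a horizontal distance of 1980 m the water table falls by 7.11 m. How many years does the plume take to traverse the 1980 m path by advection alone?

Convert K: 1.33e-05 m/s × 86400 = 1.149 m/day.
Hydraulic gradient i = Δh / L = 7.11 / 1980 = 0.003591.
Darcy flux q = K · i = 1.149 × 0.003591 = 0.004126 m/day.
Seepage velocity v = q / n_e = 0.004126 / 0.13 = 0.03174 m/day.
Travel time t = L / v = 1980 / 0.03174 = 62379 days = 170.8 years.

171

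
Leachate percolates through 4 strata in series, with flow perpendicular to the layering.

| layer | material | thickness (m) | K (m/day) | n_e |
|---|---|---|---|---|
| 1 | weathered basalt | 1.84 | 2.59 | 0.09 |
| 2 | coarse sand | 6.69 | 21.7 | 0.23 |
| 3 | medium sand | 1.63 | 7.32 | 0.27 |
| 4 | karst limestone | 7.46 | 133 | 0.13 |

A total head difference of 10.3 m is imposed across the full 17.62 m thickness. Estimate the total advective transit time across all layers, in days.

With flow normal to the layers, continuity requires the same specific discharge q through every layer.
Σ(b_i/K_i) = 1.84/2.59 + 6.69/21.7 + 1.63/7.32 + 7.46/133 = 1.297 d.
q = Δh / Σ(b_i/K_i) = 10.3 / 1.297 = 7.938 m/day.
In each layer the seepage velocity is v_i = q/n_i, so the layer transit time is t_i = b_i·n_i / q:
  layer 1 (weathered basalt): t_1 = 1.84 × 0.09 / 7.938 = 0.02086 d
  layer 2 (coarse sand): t_2 = 6.69 × 0.23 / 7.938 = 0.1938 d
  layer 3 (medium sand): t_3 = 1.63 × 0.27 / 7.938 = 0.05544 d
  layer 4 (karst limestone): t_4 = 7.46 × 0.13 / 7.938 = 0.1222 d
Total t = Σ t_i = 0.3923 days.

0.392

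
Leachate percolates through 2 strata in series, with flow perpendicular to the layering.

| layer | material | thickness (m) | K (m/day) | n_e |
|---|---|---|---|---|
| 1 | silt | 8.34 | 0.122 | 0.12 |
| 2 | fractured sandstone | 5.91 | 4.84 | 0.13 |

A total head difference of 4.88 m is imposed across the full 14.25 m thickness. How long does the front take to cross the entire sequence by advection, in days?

25.2

With flow normal to the layers, continuity requires the same specific discharge q through every layer.
Σ(b_i/K_i) = 8.34/0.122 + 5.91/4.84 = 69.58 d.
q = Δh / Σ(b_i/K_i) = 4.88 / 69.58 = 0.07013 m/day.
In each layer the seepage velocity is v_i = q/n_i, so the layer transit time is t_i = b_i·n_i / q:
  layer 1 (silt): t_1 = 8.34 × 0.12 / 0.07013 = 14.27 d
  layer 2 (fractured sandstone): t_2 = 5.91 × 0.13 / 0.07013 = 10.95 d
Total t = Σ t_i = 25.22 days.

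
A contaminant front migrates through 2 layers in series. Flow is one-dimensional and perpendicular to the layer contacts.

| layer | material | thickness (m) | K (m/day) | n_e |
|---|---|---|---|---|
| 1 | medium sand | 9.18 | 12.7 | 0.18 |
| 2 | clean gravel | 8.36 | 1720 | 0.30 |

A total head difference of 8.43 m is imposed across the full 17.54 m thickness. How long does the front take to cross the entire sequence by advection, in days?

0.359

With flow normal to the layers, continuity requires the same specific discharge q through every layer.
Σ(b_i/K_i) = 9.18/12.7 + 8.36/1720 = 0.7277 d.
q = Δh / Σ(b_i/K_i) = 8.43 / 0.7277 = 11.58 m/day.
In each layer the seepage velocity is v_i = q/n_i, so the layer transit time is t_i = b_i·n_i / q:
  layer 1 (medium sand): t_1 = 9.18 × 0.18 / 11.58 = 0.1426 d
  layer 2 (clean gravel): t_2 = 8.36 × 0.30 / 11.58 = 0.2165 d
Total t = Σ t_i = 0.3591 days.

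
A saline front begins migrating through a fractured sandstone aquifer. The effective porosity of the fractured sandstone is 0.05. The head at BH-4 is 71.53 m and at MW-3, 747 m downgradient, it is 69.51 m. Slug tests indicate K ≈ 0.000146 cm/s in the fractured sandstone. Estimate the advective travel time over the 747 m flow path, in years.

Convert K: 0.000146 cm/s × 864 = 0.1261 m/day.
Hydraulic gradient i = (71.53 − 69.51) / 747 = 2.02 / 747 = 0.002704.
Darcy flux q = K · i = 0.1261 × 0.002704 = 0.0003411 m/day.
Seepage velocity v = q / n_e = 0.0003411 / 0.05 = 0.006822 m/day.
Travel time t = L / v = 747 / 0.006822 = 1.095e+05 days = 299.8 years.

300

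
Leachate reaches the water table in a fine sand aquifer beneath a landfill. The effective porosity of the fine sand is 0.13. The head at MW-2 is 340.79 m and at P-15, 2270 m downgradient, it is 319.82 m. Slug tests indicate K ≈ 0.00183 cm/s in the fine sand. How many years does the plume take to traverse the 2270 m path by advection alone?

Convert K: 0.00183 cm/s × 864 = 1.581 m/day.
Hydraulic gradient i = (340.79 − 319.82) / 2270 = 20.97 / 2270 = 0.009238.
Darcy flux q = K · i = 1.581 × 0.009238 = 0.01461 m/day.
Seepage velocity v = q / n_e = 0.01461 / 0.13 = 0.1124 m/day.
Travel time t = L / v = 2270 / 0.1124 = 20204 days = 55.31 years.

55.3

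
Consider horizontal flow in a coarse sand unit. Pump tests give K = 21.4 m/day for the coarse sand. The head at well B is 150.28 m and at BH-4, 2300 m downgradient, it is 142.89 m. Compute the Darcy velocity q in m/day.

0.0688

Hydraulic gradient i = (150.28 − 142.89) / 2300 = 7.39 / 2300 = 0.003213.
Specific discharge q = K · i = 21.40 × 0.003213 = 0.06876 m/day.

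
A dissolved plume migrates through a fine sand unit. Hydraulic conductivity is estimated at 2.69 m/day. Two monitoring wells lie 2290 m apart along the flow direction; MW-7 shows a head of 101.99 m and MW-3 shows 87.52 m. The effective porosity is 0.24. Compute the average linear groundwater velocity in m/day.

0.0708

Hydraulic gradient i = (101.99 − 87.52) / 2290 = 14.47 / 2290 = 0.006319.
Darcy flux q = K · i = 2.690 × 0.006319 = 0.01700 m/day.
Seepage velocity v = q / n_e = 0.01700 / 0.24 = 0.07082 m/day.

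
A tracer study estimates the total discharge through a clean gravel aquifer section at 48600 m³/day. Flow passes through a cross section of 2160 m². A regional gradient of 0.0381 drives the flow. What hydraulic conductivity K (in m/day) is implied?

Hydraulic gradient i = 0.0381.
From Q = K·A·i, K = Q / (A·i) = 48600 / (2160 × 0.03810) = 590.6 m/day.

591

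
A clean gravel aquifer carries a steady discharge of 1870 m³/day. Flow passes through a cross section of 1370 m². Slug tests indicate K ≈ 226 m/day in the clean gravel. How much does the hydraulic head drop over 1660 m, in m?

10.0

From Q = K·A·i, i = Q / (K·A) = 1870 / (226.0 × 1370) = 0.006040.
Head loss Δh = i · L = 0.006040 × 1660 = 10.03 m.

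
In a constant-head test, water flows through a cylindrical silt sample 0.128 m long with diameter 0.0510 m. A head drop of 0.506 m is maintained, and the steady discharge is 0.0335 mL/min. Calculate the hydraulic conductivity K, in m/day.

0.00597

Cross-sectional area A = π·(d/2)² = π × (0.0510/2)² = 0.002043 m².
Convert discharge: 0.0335 mL/min = 5.583e-10 m³/s.
Darcy's law rearranged: K = Q·L / (A·Δh) = 5.583e-10 × 0.128 / (0.002043 × 0.506) = 6.914e-08 m/s = 0.005974 m/day.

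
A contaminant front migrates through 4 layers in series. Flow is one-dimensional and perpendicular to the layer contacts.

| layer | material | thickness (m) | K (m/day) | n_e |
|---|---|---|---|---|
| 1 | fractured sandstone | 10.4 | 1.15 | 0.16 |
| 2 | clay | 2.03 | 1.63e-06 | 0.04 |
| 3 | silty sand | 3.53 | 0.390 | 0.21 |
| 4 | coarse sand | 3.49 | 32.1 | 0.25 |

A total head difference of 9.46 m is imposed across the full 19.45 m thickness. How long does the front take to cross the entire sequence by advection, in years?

1210

With flow normal to the layers, continuity requires the same specific discharge q through every layer.
Σ(b_i/K_i) = 10.4/1.15 + 2.03/1.63e-06 + 3.53/0.390 + 3.49/32.1 = 1.245e+06 d.
q = Δh / Σ(b_i/K_i) = 9.46 / 1.245e+06 = 7.596e-06 m/day.
In each layer the seepage velocity is v_i = q/n_i, so the layer transit time is t_i = b_i·n_i / q:
  layer 1 (fractured sandstone): t_1 = 10.4 × 0.16 / 7.596e-06 = 2.191e+05 d
  layer 2 (clay): t_2 = 2.03 × 0.04 / 7.596e-06 = 10690 d
  layer 3 (silty sand): t_3 = 3.53 × 0.21 / 7.596e-06 = 97593 d
  layer 4 (coarse sand): t_4 = 3.49 × 0.25 / 7.596e-06 = 1.149e+05 d
Total t = Σ t_i = 4.422e+05 days = 1211 years.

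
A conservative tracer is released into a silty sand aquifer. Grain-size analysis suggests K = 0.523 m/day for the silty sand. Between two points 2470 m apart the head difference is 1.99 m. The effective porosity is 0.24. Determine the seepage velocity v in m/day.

0.00176

Hydraulic gradient i = Δh / L = 1.99 / 2470 = 0.0008057.
Darcy flux q = K · i = 0.5230 × 0.0008057 = 0.0004214 m/day.
Seepage velocity v = q / n_e = 0.0004214 / 0.24 = 0.001756 m/day.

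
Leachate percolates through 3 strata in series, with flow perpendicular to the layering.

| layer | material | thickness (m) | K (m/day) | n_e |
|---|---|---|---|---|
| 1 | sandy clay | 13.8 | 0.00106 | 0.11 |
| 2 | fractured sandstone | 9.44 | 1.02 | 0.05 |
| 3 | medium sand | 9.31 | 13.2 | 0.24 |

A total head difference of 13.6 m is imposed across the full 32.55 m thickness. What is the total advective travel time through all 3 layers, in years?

11.1

With flow normal to the layers, continuity requires the same specific discharge q through every layer.
Σ(b_i/K_i) = 13.8/0.00106 + 9.44/1.02 + 9.31/13.2 = 13029 d.
q = Δh / Σ(b_i/K_i) = 13.6 / 13029 = 0.001044 m/day.
In each layer the seepage velocity is v_i = q/n_i, so the layer transit time is t_i = b_i·n_i / q:
  layer 1 (sandy clay): t_1 = 13.8 × 0.11 / 0.001044 = 1454 d
  layer 2 (fractured sandstone): t_2 = 9.44 × 0.05 / 0.001044 = 452.2 d
  layer 3 (medium sand): t_3 = 9.31 × 0.24 / 0.001044 = 2141 d
Total t = Σ t_i = 4047 days = 11.08 years.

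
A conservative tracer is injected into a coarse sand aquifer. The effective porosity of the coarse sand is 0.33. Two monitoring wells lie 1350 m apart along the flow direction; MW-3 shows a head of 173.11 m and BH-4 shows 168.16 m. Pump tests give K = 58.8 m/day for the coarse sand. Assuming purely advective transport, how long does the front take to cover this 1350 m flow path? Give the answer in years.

5.66

Hydraulic gradient i = (173.11 − 168.16) / 1350 = 4.95 / 1350 = 0.003667.
Darcy flux q = K · i = 58.80 × 0.003667 = 0.2156 m/day.
Seepage velocity v = q / n_e = 0.2156 / 0.33 = 0.6533 m/day.
Travel time t = L / v = 1350 / 0.6533 = 2066 days = 5.657 years.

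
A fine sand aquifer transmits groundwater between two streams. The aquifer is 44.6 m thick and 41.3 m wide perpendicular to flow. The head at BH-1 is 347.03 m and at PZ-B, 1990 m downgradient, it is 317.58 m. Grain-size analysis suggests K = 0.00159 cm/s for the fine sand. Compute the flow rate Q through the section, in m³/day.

Convert K: 0.00159 cm/s × 864 = 1.374 m/day.
Cross-sectional area A = 41.3 × 44.6 = 1842 m².
Hydraulic gradient i = (347.03 − 317.58) / 1990 = 29.45 / 1990 = 0.01480.
Darcy's law: Q = K · A · i = 1.374 × 1842 × 0.01480 = 37.45 m³/day.

37.4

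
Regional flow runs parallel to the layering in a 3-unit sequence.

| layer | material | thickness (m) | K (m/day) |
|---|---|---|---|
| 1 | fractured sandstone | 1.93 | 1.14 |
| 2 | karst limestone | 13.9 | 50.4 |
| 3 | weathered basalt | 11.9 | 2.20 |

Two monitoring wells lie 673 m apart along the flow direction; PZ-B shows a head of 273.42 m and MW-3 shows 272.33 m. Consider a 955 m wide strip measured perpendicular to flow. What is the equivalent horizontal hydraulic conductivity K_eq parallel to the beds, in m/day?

26.3

Flow is parallel to layering, so each bed carries its own Darcy discharge and the transmissivities add.
Σ(K_i·b_i) = 1.14×1.93 + 50.4×13.9 + 2.20×11.9 = 728.9 m²/day.
Total thickness b = 27.73 m, so K_eq = Σ(K_i·b_i)/b = 26.29 m/day.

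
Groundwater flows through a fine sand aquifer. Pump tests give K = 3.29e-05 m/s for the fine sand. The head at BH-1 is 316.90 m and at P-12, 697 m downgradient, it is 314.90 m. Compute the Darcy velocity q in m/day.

Convert K: 3.29e-05 m/s × 86400 = 2.843 m/day.
Hydraulic gradient i = (316.90 − 314.90) / 697 = 2 / 697 = 0.002869.
Specific discharge q = K · i = 2.843 × 0.002869 = 0.008157 m/day.

0.00816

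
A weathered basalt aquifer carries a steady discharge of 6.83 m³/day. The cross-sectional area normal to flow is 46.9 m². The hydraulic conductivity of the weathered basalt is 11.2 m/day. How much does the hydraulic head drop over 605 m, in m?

From Q = K·A·i, i = Q / (K·A) = 6.83 / (11.20 × 46.90) = 0.01300.
Head loss Δh = i · L = 0.01300 × 605 = 7.867 m.

7.87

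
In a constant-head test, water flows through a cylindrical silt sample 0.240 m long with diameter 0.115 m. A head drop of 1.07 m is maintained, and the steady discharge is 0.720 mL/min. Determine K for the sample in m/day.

0.0224

Cross-sectional area A = π·(d/2)² = π × (0.115/2)² = 0.01039 m².
Convert discharge: 0.720 mL/min = 1.200e-08 m³/s.
Darcy's law rearranged: K = Q·L / (A·Δh) = 1.200e-08 × 0.240 / (0.01039 × 1.07) = 2.591e-07 m/s = 0.02239 m/day.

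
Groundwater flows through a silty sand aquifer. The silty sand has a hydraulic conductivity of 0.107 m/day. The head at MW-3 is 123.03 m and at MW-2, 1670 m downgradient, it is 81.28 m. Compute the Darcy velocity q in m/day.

Hydraulic gradient i = (123.03 − 81.28) / 1670 = 41.75 / 1670 = 0.02500.
Specific discharge q = K · i = 0.1070 × 0.02500 = 0.002675 m/day.

0.00268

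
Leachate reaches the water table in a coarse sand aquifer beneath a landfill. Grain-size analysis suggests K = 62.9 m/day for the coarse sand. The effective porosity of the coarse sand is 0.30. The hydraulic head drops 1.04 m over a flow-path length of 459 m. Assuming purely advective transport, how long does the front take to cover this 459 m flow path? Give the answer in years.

2.65

Hydraulic gradient i = Δh / L = 1.04 / 459 = 0.002266.
Darcy flux q = K · i = 62.90 × 0.002266 = 0.1425 m/day.
Seepage velocity v = q / n_e = 0.1425 / 0.30 = 0.4751 m/day.
Travel time t = L / v = 459 / 0.4751 = 966.2 days = 2.645 years.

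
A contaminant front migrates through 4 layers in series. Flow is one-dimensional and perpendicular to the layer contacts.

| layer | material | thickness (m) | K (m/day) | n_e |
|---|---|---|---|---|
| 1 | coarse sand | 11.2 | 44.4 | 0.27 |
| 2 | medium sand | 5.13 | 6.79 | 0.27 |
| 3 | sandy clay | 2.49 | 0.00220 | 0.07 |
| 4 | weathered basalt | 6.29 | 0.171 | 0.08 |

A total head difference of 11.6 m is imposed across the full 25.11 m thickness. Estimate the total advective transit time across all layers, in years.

With flow normal to the layers, continuity requires the same specific discharge q through every layer.
Σ(b_i/K_i) = 11.2/44.4 + 5.13/6.79 + 2.49/0.00220 + 6.29/0.171 = 1170 d.
q = Δh / Σ(b_i/K_i) = 11.6 / 1170 = 0.009918 m/day.
In each layer the seepage velocity is v_i = q/n_i, so the layer transit time is t_i = b_i·n_i / q:
  layer 1 (coarse sand): t_1 = 11.2 × 0.27 / 0.009918 = 304.9 d
  layer 2 (medium sand): t_2 = 5.13 × 0.27 / 0.009918 = 139.7 d
  layer 3 (sandy clay): t_3 = 2.49 × 0.07 / 0.009918 = 17.57 d
  layer 4 (weathered basalt): t_4 = 6.29 × 0.08 / 0.009918 = 50.74 d
Total t = Σ t_i = 512.9 days = 1.404 years.

1.40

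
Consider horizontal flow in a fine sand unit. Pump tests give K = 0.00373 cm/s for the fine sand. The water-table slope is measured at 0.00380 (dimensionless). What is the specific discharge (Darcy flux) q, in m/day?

0.0122

Convert K: 0.00373 cm/s × 864 = 3.223 m/day.
Hydraulic gradient i = 0.00380.
Specific discharge q = K · i = 3.223 × 0.003800 = 0.01225 m/day.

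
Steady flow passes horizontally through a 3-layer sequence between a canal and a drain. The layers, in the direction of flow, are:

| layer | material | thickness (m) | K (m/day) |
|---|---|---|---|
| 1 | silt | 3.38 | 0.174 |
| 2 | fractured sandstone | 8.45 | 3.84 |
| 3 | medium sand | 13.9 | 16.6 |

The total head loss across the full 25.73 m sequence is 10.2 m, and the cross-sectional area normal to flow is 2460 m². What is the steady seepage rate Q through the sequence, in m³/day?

Flow is perpendicular to layering, so the layers act in series and the equivalent K is the thickness-weighted harmonic mean.
Total thickness L = 3.38 + 8.45 + 13.9 = 25.73 m.
Σ(b_i/K_i) = 3.38/0.174 + 8.45/3.84 + 13.9/16.6 = 22.46 d.
K_eq = L / Σ(b_i/K_i) = 25.73 / 22.46 = 1.145 m/day.
Q = K_eq · A · (Δh/L) = 1.145 × 2460 × (10.2/25.73) = 1117 m³/day.

1120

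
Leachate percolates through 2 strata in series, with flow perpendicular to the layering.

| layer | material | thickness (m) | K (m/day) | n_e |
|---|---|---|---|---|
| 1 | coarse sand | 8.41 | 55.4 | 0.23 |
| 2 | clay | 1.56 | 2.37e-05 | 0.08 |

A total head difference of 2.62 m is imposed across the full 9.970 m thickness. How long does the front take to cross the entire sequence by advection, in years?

142

With flow normal to the layers, continuity requires the same specific discharge q through every layer.
Σ(b_i/K_i) = 8.41/55.4 + 1.56/2.37e-05 = 65823 d.
q = Δh / Σ(b_i/K_i) = 2.62 / 65823 = 3.980e-05 m/day.
In each layer the seepage velocity is v_i = q/n_i, so the layer transit time is t_i = b_i·n_i / q:
  layer 1 (coarse sand): t_1 = 8.41 × 0.23 / 3.980e-05 = 48596 d
  layer 2 (clay): t_2 = 1.56 × 0.08 / 3.980e-05 = 3135 d
Total t = Σ t_i = 51731 days = 141.6 years.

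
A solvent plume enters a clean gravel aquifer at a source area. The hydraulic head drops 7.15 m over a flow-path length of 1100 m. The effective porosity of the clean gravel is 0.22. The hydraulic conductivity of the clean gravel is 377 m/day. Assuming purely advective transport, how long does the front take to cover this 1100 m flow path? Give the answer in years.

0.270

Hydraulic gradient i = Δh / L = 7.15 / 1100 = 0.006500.
Darcy flux q = K · i = 377.0 × 0.006500 = 2.451 m/day.
Seepage velocity v = q / n_e = 2.451 / 0.22 = 11.14 m/day.
Travel time t = L / v = 1100 / 11.14 = 98.76 days = 0.2704 years.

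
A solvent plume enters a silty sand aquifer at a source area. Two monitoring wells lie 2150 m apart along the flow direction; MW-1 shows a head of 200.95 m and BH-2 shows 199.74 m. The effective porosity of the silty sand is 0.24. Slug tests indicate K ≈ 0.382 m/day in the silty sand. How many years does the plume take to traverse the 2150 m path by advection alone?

Hydraulic gradient i = (200.95 − 199.74) / 2150 = 1.21 / 2150 = 0.0005628.
Darcy flux q = K · i = 0.3820 × 0.0005628 = 0.0002150 m/day.
Seepage velocity v = q / n_e = 0.0002150 / 0.24 = 0.0008958 m/day.
Travel time t = L / v = 2150 / 0.0008958 = 2.400e+06 days = 6571 years.

6570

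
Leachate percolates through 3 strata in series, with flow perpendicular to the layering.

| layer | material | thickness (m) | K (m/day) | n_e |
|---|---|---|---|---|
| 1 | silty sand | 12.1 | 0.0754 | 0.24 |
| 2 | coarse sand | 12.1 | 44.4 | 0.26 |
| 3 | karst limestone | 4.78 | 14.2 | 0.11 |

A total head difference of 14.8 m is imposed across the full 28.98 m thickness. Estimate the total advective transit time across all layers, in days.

71.6

With flow normal to the layers, continuity requires the same specific discharge q through every layer.
Σ(b_i/K_i) = 12.1/0.0754 + 12.1/44.4 + 4.78/14.2 = 161.1 d.
q = Δh / Σ(b_i/K_i) = 14.8 / 161.1 = 0.09188 m/day.
In each layer the seepage velocity is v_i = q/n_i, so the layer transit time is t_i = b_i·n_i / q:
  layer 1 (silty sand): t_1 = 12.1 × 0.24 / 0.09188 = 31.61 d
  layer 2 (coarse sand): t_2 = 12.1 × 0.26 / 0.09188 = 34.24 d
  layer 3 (karst limestone): t_3 = 4.78 × 0.11 / 0.09188 = 5.723 d
Total t = Σ t_i = 71.57 days.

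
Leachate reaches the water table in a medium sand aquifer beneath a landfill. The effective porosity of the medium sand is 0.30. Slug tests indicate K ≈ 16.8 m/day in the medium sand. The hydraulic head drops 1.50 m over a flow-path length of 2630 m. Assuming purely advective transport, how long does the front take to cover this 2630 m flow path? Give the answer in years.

Hydraulic gradient i = Δh / L = 1.50 / 2630 = 0.0005703.
Darcy flux q = K · i = 16.80 × 0.0005703 = 0.009582 m/day.
Seepage velocity v = q / n_e = 0.009582 / 0.30 = 0.03194 m/day.
Travel time t = L / v = 2630 / 0.03194 = 82344 days = 225.4 years.

225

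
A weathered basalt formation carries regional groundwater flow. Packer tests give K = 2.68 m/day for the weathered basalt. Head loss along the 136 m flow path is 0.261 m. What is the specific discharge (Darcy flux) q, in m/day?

0.00514

Hydraulic gradient i = Δh / L = 0.261 / 136 = 0.001919.
Specific discharge q = K · i = 2.680 × 0.001919 = 0.005143 m/day.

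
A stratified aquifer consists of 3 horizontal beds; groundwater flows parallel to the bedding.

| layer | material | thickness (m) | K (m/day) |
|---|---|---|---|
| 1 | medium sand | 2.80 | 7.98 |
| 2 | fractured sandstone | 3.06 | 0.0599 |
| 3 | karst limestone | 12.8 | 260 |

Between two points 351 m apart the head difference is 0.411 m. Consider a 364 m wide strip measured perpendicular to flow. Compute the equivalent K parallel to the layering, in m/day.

180

Flow is parallel to layering, so each bed carries its own Darcy discharge and the transmissivities add.
Σ(K_i·b_i) = 7.98×2.80 + 0.0599×3.06 + 260×12.8 = 3351 m²/day.
Total thickness b = 18.66 m, so K_eq = Σ(K_i·b_i)/b = 179.6 m/day.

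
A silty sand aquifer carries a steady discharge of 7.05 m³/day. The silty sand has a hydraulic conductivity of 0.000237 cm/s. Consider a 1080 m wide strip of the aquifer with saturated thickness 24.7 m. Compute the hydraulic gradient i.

0.00129

Convert K: 0.000237 cm/s × 864 = 0.2048 m/day.
Cross-sectional area A = 1080 × 24.7 = 26676 m².
From Q = K·A·i, i = Q / (K·A) = 7.05 / (0.2048 × 26676) = 0.001291.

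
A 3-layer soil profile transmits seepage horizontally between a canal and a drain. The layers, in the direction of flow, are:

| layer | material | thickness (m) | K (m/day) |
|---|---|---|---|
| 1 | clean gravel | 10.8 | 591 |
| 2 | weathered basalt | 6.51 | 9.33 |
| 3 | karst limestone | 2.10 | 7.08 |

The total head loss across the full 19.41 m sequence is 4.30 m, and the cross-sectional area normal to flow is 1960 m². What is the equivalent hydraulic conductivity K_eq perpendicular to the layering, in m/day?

Flow is perpendicular to layering, so the layers act in series and the equivalent K is the thickness-weighted harmonic mean.
Total thickness L = 10.8 + 6.51 + 2.10 = 19.41 m.
Σ(b_i/K_i) = 10.8/591 + 6.51/9.33 + 2.10/7.08 = 1.013 d.
K_eq = L / Σ(b_i/K_i) = 19.41 / 1.013 = 19.17 m/day.

19.2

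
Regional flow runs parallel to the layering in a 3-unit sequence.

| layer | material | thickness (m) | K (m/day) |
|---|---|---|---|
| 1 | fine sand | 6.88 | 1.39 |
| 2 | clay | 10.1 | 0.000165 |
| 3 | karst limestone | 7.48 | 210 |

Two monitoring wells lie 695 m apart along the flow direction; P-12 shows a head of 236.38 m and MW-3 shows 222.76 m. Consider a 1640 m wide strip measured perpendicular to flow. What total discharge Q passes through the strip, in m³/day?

Flow is parallel to layering, so each bed carries its own Darcy discharge and the transmissivities add.
Σ(K_i·b_i) = 1.39×6.88 + 0.000165×10.1 + 210×7.48 = 1580 m²/day.
Hydraulic gradient i = (236.38 − 222.76) / 695 = 13.62 / 695 = 0.01960.
Q = Σ(K_i·b_i) · W · i = 1580 × 1640 × 0.01960 = 50792 m³/day.

50800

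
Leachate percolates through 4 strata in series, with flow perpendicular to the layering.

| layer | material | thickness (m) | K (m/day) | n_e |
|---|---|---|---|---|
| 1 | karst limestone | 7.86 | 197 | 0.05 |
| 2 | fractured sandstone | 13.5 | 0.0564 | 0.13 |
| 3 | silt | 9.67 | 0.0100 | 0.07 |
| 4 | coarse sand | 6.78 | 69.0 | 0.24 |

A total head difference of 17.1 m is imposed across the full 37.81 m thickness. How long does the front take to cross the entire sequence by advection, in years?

0.860

With flow normal to the layers, continuity requires the same specific discharge q through every layer.
Σ(b_i/K_i) = 7.86/197 + 13.5/0.0564 + 9.67/0.0100 + 6.78/69.0 = 1206 d.
q = Δh / Σ(b_i/K_i) = 17.1 / 1206 = 0.01417 m/day.
In each layer the seepage velocity is v_i = q/n_i, so the layer transit time is t_i = b_i·n_i / q:
  layer 1 (karst limestone): t_1 = 7.86 × 0.05 / 0.01417 = 27.73 d
  layer 2 (fractured sandstone): t_2 = 13.5 × 0.13 / 0.01417 = 123.8 d
  layer 3 (silt): t_3 = 9.67 × 0.07 / 0.01417 = 47.76 d
  layer 4 (coarse sand): t_4 = 6.78 × 0.24 / 0.01417 = 114.8 d
Total t = Σ t_i = 314.1 days = 0.8600 years.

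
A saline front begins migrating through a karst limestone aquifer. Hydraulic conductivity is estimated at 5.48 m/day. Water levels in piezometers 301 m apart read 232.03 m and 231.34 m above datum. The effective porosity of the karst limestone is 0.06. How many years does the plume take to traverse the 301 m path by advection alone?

3.94

Hydraulic gradient i = (232.03 − 231.34) / 301 = 0.69 / 301 = 0.002292.
Darcy flux q = K · i = 5.480 × 0.002292 = 0.01256 m/day.
Seepage velocity v = q / n_e = 0.01256 / 0.06 = 0.2094 m/day.
Travel time t = L / v = 301 / 0.2094 = 1438 days = 3.936 years.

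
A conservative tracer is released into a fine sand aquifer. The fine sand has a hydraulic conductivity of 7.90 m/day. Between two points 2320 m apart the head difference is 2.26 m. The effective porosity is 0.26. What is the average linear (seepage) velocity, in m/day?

0.0296

Hydraulic gradient i = Δh / L = 2.26 / 2320 = 0.0009741.
Darcy flux q = K · i = 7.900 × 0.0009741 = 0.007696 m/day.
Seepage velocity v = q / n_e = 0.007696 / 0.26 = 0.02960 m/day.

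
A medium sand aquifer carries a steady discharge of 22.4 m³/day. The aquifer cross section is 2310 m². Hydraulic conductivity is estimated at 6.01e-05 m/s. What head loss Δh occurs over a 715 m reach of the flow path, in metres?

Convert K: 6.01e-05 m/s × 86400 = 5.193 m/day.
From Q = K·A·i, i = Q / (K·A) = 22.4 / (5.193 × 2310) = 0.001867.
Head loss Δh = i · L = 0.001867 × 715 = 1.335 m.

1.34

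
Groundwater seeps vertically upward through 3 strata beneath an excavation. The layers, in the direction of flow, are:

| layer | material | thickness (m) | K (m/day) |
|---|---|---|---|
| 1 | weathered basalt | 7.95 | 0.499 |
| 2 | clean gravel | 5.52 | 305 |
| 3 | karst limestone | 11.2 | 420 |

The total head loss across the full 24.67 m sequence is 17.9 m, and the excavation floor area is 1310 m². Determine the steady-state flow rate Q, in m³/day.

1470

Flow is perpendicular to layering, so the layers act in series and the equivalent K is the thickness-weighted harmonic mean.
Total thickness L = 7.95 + 5.52 + 11.2 = 24.67 m.
Σ(b_i/K_i) = 7.95/0.499 + 5.52/305 + 11.2/420 = 15.98 d.
K_eq = L / Σ(b_i/K_i) = 24.67 / 15.98 = 1.544 m/day.
Q = K_eq · A · (Δh/L) = 1.544 × 1310 × (17.9/24.67) = 1468 m³/day.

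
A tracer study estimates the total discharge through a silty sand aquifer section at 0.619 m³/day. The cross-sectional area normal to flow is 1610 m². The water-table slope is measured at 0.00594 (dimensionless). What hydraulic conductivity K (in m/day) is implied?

Hydraulic gradient i = 0.00594.
From Q = K·A·i, K = Q / (A·i) = 0.619 / (1610 × 0.005940) = 0.06473 m/day.

0.0647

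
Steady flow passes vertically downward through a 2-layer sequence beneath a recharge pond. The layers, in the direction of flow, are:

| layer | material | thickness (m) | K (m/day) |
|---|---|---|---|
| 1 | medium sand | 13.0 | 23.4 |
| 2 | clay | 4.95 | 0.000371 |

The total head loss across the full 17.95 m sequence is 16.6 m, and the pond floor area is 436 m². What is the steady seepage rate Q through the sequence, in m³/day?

0.542

Flow is perpendicular to layering, so the layers act in series and the equivalent K is the thickness-weighted harmonic mean.
Total thickness L = 13.0 + 4.95 = 17.95 m.
Σ(b_i/K_i) = 13.0/23.4 + 4.95/0.000371 = 13343 d.
K_eq = L / Σ(b_i/K_i) = 17.95 / 13343 = 0.001345 m/day.
Q = K_eq · A · (Δh/L) = 0.001345 × 436 × (16.6/17.95) = 0.5424 m³/day.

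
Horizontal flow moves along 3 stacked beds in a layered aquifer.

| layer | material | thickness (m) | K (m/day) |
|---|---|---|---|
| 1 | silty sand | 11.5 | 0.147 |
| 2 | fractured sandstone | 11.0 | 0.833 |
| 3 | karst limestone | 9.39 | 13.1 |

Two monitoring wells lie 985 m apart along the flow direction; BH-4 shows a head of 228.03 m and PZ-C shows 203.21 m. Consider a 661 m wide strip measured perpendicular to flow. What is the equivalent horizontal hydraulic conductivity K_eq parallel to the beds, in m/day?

4.20

Flow is parallel to layering, so each bed carries its own Darcy discharge and the transmissivities add.
Σ(K_i·b_i) = 0.147×11.5 + 0.833×11.0 + 13.1×9.39 = 133.9 m²/day.
Total thickness b = 31.89 m, so K_eq = Σ(K_i·b_i)/b = 4.198 m/day.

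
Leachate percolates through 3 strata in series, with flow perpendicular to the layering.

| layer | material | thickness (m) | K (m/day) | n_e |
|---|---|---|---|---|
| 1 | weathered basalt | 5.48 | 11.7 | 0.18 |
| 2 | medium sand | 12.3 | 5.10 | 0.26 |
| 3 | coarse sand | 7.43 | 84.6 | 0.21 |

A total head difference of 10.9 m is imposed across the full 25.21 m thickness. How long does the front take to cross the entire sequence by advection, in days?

With flow normal to the layers, continuity requires the same specific discharge q through every layer.
Σ(b_i/K_i) = 5.48/11.7 + 12.3/5.10 + 7.43/84.6 = 2.968 d.
q = Δh / Σ(b_i/K_i) = 10.9 / 2.968 = 3.673 m/day.
In each layer the seepage velocity is v_i = q/n_i, so the layer transit time is t_i = b_i·n_i / q:
  layer 1 (weathered basalt): t_1 = 5.48 × 0.18 / 3.673 = 0.2686 d
  layer 2 (medium sand): t_2 = 12.3 × 0.26 / 3.673 = 0.8708 d
  layer 3 (coarse sand): t_3 = 7.43 × 0.21 / 3.673 = 0.4249 d
Total t = Σ t_i = 1.564 days.

1.56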